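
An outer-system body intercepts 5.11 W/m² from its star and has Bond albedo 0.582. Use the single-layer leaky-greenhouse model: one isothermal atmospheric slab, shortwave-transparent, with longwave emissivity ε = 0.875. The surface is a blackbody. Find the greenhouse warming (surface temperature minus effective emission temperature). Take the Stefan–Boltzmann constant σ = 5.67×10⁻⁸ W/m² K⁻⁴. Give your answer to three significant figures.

8.57 kelvin

At the top of the atmosphere, σT_e⁴ = S(1−α)/4 = 0.5340 W/m², giving T_e = 55.40 K.
Surface balance with a leaky layer gives σT_s⁴ = σT_e⁴·2/(2−ε), so T_s = T_e·[2/(2−0.875)]^(1/4) = 63.97 K.
Greenhouse warming: T_s − T_e = 8.570 K.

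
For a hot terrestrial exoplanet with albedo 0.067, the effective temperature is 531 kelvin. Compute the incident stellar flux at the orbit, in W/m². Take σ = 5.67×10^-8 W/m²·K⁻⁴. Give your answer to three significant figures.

19300 W/m²

Invert the energy balance for S: S = 4σT⁴/(1−α).
σT⁴ = 5.67×10⁻⁸·(531)⁴ = 4508 W/m².
S = 4·4508/0.933 = 19330 W/m².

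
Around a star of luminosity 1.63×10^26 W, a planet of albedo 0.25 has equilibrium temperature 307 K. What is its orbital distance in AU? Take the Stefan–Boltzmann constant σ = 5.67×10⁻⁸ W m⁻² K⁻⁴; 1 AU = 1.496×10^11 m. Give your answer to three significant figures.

0.465 AU

The flux needed for this T is 4σT⁴/(1−0.25) = 2686 W m⁻².
Then d = [L/(4πS)]^(1/2) = 6.949×10^10 m, i.e. 0.4645 AU.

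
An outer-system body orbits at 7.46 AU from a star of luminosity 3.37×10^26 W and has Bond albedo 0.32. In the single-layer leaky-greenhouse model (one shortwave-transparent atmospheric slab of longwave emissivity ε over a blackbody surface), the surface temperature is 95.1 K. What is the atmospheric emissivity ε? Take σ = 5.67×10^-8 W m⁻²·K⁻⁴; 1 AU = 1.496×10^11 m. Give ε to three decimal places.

0.421

Orbital distance: d = 7.46 AU = 1.116×10^12 m.
S = L/(4πd²) = 21.53 W m⁻².
First, T_e = [21.53·(1−0.32)/(4σ)]^(1/4) = 89.64 K.
Inverting T_s⁴ = 2T_e⁴/(2−ε): (T_e/T_s)⁴ = 0.7893, so ε = 2(1 − 0.7893) = 0.4215.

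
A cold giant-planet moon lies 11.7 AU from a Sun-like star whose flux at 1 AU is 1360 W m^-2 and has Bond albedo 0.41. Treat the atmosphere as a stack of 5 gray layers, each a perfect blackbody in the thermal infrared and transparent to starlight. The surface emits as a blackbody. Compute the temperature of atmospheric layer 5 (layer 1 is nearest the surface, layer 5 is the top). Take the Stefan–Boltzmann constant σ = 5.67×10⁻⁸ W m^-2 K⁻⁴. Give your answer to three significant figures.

Irradiance scales as 1/d², so S = 1360 W m^-2 × (1/11.7)² = 9.935 W m^-2.
OLR = S(1−α)/4 = 1.465 W m^-2; the top layer radiates at T_e = 71.30 K.
In the N-layer model, layer k (counted from the surface) has T_k = (N+1−k)^(1/4)·T_e.
With k = 5: T_5 = (5+1−5)^¼·71.30 K = 71.30 K.

71.3 kelvin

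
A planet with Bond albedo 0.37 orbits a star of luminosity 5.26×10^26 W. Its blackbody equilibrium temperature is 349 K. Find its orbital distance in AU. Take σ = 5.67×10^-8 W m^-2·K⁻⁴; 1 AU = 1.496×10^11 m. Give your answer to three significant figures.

Required flux: S = 4σT⁴/(1−α) = 5341 W m^-2.
Then d = [L/(4πS)]^(1/2) = 8.853×10^10 m, i.e. 0.5918 AU.

0.592 AU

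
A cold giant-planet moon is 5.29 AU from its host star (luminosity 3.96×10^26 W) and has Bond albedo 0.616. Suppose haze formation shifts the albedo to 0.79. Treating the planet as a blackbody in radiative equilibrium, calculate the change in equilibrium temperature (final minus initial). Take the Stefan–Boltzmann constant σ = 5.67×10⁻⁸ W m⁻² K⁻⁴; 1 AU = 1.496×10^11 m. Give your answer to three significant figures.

-13.5 K

d = 5.29 × 1.496×10^11 m = 7.914×10^11 m.
Spreading L over a sphere of radius d: S = 3.96×10^26/(4π·7.91×10^11²) = 50.32 W m⁻².
With α = 0.616, T₁ = 96.07 K.
Final:   T₂ = [S(1−0.79)/(4σ)]^(1/4) = 82.62 K.
Change: 82.62 − 96.07 = -13.46 K.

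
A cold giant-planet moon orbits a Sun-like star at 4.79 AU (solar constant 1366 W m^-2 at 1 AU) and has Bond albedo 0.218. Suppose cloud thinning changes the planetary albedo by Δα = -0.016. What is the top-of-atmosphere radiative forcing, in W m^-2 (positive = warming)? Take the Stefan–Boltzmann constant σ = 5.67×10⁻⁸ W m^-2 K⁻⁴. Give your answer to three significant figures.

Irradiance scales as 1/d², so S = 1366 W m^-2 × (1/4.79)² = 59.54 W m^-2.
TOA radiative forcing: ΔF = −S·Δα/4 = −59.54·(-0.016)/4 = 0.2381 W m^-2.

0.238 W m^-2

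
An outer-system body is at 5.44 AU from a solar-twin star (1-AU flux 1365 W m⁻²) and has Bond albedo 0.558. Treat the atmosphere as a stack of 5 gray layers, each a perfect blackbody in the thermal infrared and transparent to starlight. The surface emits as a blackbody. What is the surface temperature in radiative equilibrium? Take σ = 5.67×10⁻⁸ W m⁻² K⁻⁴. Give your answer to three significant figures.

Irradiance scales as 1/d², so S = 1365 W m⁻² × (1/5.44)² = 46.12 W m⁻².
The effective emission temperature is T_e = [S(1−α)/(4σ)]^¼ = 97.37 K.
Layer-by-layer balance gives σT_s⁴ = (N+1)σT_e⁴, so T_s = 6^¼·97.37 = 152.4 K.

152 K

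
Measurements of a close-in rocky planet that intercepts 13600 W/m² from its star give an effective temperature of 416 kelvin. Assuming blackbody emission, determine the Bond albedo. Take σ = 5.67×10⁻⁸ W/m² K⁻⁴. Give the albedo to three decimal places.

Rearranging the radiative balance, α = 1 − 4σT⁴/S.
σT⁴ = 1698 W/m², so 4σT⁴ = 6792 W/m².
Hence α = 1 − 6792/13600 = 0.5006.

0.501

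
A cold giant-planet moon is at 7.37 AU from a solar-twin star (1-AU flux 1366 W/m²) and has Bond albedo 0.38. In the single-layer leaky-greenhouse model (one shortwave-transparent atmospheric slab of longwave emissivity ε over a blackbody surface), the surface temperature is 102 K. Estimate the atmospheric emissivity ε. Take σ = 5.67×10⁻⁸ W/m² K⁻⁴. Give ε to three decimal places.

0.730

Flux at the orbit: S = 1366/(7.37)² = 25.15 W/m².
Effective temperature: T_e = [S(1−α)/(4σ)]^(1/4) = 91.06 K.
Inverting T_s⁴ = 2T_e⁴/(2−ε): (T_e/T_s)⁴ = 0.6351, so ε = 2(1 − 0.6351) = 0.7297.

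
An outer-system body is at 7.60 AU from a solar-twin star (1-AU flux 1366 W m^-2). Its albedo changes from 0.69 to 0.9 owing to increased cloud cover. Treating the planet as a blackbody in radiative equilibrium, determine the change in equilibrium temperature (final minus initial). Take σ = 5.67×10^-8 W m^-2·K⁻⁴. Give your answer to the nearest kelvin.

-19 K

Irradiance scales as 1/d², so S = 1366 W m^-2 × (1/7.60)² = 23.65 W m^-2.
Initial: T₁ = [S(1−0.69)/(4σ)]^(1/4) = 75.40 K.
With α = 0.9, T₂ = 56.83 K.
Change: 56.83 − 75.40 = -18.58 K.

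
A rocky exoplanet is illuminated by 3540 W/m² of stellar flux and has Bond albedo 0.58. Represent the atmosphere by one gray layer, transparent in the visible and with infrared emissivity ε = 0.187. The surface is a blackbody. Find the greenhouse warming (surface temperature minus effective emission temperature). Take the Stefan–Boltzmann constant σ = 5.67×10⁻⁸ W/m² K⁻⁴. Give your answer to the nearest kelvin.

The planet radiates to space at T_e = [S(1−α)/(4σ)]^(1/4) = 284.5 K.
The surface balance (absorbed SW + ε·downward IR = σT_s⁴) with T_a⁴ = T_s⁴/2 reduces to T_s = T_e·[2/(2−ε)]^¼ = 291.6 K.
Greenhouse warming: T_s − T_e = 7.069 K.

7 K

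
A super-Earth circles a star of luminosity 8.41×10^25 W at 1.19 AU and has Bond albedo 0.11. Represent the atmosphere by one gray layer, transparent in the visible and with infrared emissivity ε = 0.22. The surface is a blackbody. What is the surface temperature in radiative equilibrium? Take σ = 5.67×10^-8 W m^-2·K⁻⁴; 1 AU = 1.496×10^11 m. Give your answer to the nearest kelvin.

d = 1.19 × 1.496×10^11 m = 1.780×10^11 m.
Spreading L over a sphere of radius d: S = 8.41×10^25/(4π·1.78×10^11²) = 211.2 W m^-2.
Effective emission temperature (TOA balance): σT_e⁴ = S(1−α)/4 = 46.98 W m^-2 → T_e = 169.7 K.
For a single slab of emissivity ε, T_s⁴ = 2T_e⁴/(2−ε); thus T_s = 169.7·(1.124)^(1/4) = 174.7 K.

175 kelvin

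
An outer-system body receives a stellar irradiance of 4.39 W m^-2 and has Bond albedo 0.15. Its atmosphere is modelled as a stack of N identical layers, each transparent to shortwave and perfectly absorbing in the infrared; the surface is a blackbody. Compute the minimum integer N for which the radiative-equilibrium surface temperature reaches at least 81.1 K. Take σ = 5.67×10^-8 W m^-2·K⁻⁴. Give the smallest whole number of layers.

2

The effective emission temperature is T_e = [S(1−α)/(4σ)]^¼ = 63.69 K.
T_s = (N+1)^(1/4)·T_e ≥ 81.1 K requires N+1 ≥ (T_s/T_e)⁴ = (81.1/63.69)⁴ = 2.629.
So N ≥ 1.629; the smallest integer is N = 2.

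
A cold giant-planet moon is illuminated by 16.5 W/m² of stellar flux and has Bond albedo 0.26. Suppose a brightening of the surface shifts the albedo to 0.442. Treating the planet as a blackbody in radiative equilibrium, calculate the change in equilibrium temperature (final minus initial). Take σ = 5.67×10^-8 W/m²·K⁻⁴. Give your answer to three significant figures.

Before: T₁ = [16.50·0.74/(4σ)]^(1/4) = 85.66 K.
After:  T₂ = [16.50·0.558/(4σ)]^(1/4) = 79.82 K.
Change: 79.82 − 85.66 = -5.837 K.

-5.84 kelvin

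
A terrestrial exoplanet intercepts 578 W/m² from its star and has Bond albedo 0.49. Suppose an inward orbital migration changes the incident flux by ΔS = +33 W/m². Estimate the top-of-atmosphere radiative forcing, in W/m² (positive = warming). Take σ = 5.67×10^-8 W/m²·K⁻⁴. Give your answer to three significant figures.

Only a fraction (1−α) is absorbed and it's spread over 4πR², so ΔF = (1−α)ΔS/4 = 4.208 W/m².

4.21 W/m²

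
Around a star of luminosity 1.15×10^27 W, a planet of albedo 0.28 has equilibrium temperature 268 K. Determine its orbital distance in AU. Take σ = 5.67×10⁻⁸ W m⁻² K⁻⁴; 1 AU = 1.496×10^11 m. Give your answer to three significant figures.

1.59 AU

The flux needed for this T is 4σT⁴/(1−0.28) = 1625 W m⁻².
S = L/(4πd²) → d = √(L/4πS) = √(1.15×10^27/(4π·1625)) = 2.373×10^11 m = 1.586 AU.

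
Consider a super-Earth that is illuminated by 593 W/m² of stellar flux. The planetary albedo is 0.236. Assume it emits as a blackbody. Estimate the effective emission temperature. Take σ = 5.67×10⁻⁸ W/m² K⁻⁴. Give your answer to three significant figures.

211 kelvin

The planet absorbs (1−α)S over its disc πR² and re-emits over 4πR², so the mean absorbed flux is (1−0.236)·593.0/4 = 113.3 W/m².
Set σT⁴ = 113.3 → T = (113.3/σ)^(1/4) = 211.4 K.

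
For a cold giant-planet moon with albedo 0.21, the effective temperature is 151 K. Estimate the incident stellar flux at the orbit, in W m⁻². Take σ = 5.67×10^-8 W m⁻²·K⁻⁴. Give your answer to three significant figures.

Invert the energy balance for S: S = 4σT⁴/(1−α).
The emitted flux is σT⁴ = 29.48 W m⁻².
So S = 4×29.48/(1−0.21) = 149.3 W m⁻².

149 W m⁻²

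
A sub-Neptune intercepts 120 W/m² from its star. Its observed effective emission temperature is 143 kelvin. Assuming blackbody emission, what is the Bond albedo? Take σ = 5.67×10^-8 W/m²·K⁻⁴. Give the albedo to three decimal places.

From σT⁴ = S(1−α)/4 we invert for α: 1−α = 4σT⁴/S.
4σT⁴ = 4·5.67×10⁻⁸·(143)⁴ = 94.84 W/m².
1−α = 94.84/120.0 = 0.7903, so α = 0.2097.

0.210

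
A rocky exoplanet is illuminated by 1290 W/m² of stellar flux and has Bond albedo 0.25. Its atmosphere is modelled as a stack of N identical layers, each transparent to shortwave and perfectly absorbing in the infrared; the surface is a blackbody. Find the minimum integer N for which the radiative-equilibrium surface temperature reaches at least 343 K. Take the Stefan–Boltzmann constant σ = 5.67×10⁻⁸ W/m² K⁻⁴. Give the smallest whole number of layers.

The effective emission temperature is T_e = [S(1−α)/(4σ)]^¼ = 255.6 K.
Need (N+1)T_e⁴ ≥ T_s⁴, i.e. N+1 ≥ (343/255.6)⁴ = 3.245.
So N ≥ 2.245; the smallest integer is N = 3.

3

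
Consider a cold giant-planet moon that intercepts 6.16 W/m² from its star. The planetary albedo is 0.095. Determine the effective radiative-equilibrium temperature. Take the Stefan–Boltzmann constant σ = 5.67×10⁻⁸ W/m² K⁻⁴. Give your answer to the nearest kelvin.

70 kelvin

Absorbed flux (global mean): S(1−α)/4 = 6.160·0.905/4 = 1.394 W/m².
In equilibrium σT⁴ equals this, so T = 70.41 K.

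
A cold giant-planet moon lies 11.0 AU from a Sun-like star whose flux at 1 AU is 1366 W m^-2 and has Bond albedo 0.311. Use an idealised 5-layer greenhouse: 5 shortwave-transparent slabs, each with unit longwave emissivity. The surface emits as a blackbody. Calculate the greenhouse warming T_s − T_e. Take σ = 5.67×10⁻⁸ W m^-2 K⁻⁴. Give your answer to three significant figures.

Flux at the orbit: S = 1366/(11.0)² = 11.29 W m^-2.
Top-of-atmosphere balance: σT_e⁴ = S(1−α)/4 = 1.945 W m^-2 → T_e = 76.53 K.
T_s = (N+1)^(1/4)·T_e = 119.8 K.
So the greenhouse effect raises the surface by 119.8 − 76.53 = 43.24 K.

43.2 kelvin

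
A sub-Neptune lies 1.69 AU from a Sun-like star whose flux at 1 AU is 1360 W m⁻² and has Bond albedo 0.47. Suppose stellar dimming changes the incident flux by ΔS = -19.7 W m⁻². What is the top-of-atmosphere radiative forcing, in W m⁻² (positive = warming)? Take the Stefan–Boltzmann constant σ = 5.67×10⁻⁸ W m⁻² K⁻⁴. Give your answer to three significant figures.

Flux at the orbit: S = 1360/(1.69)² = 476.2 W m⁻².
ΔF = Δ[S(1−α)]/4 = (1−0.47)·-19.7/4 = -2.610 W m⁻².

-2.61 W m⁻²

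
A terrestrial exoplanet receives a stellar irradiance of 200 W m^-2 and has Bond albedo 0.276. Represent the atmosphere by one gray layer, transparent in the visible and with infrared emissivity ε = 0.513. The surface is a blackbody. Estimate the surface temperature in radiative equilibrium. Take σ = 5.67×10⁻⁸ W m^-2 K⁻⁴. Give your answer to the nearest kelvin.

Effective emission temperature (TOA balance): σT_e⁴ = S(1−α)/4 = 36.20 W m^-2 → T_e = 159.0 K.
The surface balance (absorbed SW + ε·downward IR = σT_s⁴) with T_a⁴ = T_s⁴/2 reduces to T_s = T_e·[2/(2−ε)]^¼ = 171.2 K.

171 kelvin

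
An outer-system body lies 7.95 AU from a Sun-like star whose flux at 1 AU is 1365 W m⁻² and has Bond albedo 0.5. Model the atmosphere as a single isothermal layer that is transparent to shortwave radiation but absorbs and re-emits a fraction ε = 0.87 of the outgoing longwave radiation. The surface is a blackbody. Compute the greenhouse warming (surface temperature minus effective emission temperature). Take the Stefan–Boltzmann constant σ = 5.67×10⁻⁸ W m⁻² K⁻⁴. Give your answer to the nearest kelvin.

13 K

Irradiance scales as 1/d², so S = 1365 W m⁻² × (1/7.95)² = 21.60 W m⁻².
The planet radiates to space at T_e = [S(1−α)/(4σ)]^(1/4) = 83.07 K.
For a single slab of emissivity ε, T_s⁴ = 2T_e⁴/(2−ε); thus T_s = 83.07·(1.77)^(1/4) = 95.81 K.
T_s − T_e = 95.81 − 83.07 = 12.74 K.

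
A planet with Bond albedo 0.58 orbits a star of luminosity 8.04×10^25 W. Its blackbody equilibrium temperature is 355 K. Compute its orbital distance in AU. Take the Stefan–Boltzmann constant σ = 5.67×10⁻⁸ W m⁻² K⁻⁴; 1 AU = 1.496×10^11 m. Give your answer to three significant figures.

The flux needed for this T is 4σT⁴/(1−0.58) = 8576 W m⁻².
Then d = [L/(4πS)]^(1/2) = 2.731×10^10 m, i.e. 0.1826 AU.

0.183 AU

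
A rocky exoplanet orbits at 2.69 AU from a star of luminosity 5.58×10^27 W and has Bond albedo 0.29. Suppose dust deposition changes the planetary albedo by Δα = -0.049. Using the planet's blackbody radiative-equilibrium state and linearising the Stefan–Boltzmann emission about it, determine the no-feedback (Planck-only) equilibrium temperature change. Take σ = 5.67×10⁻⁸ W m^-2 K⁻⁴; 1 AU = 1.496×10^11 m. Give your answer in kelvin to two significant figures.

5.3 K

d = 2.69 × 1.496×10^11 m = 4.024×10^11 m.
Flux at the orbit: S = L/(4πd²) = 5.58×10^27/(4π·(4.02×10^11)²) = 2742 W m^-2.
The baseline emission temperature is T_e = 304.4 K.
ΔF = −(S/4)Δα = −(2742/4)×(-0.049) = 33.59 W m^-2.
The Planck feedback parameter is 4σT_e³ = 6.396 W m^-2/K.
ΔT₀ = ΔF/λ_P = 33.59/6.396 = 5.25 K.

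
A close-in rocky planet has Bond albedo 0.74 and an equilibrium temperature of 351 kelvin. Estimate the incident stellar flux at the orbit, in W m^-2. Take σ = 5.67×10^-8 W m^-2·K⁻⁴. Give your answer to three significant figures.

13200 W m^-2

Invert the energy balance for S: S = 4σT⁴/(1−α).
σT⁴ = 5.67×10⁻⁸·(351)⁴ = 860.6 W m^-2.
So S = 4×860.6/(1−0.74) = 13240 W m^-2.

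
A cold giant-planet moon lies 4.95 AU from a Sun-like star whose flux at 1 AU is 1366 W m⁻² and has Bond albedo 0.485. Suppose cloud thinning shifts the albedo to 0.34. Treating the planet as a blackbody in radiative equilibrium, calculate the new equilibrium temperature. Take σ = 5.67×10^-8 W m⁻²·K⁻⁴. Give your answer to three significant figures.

By the inverse-square law, S = 1366/4.95² = 55.75 W m⁻².
T₂ = [S(1−α₂)/(4σ)]^(1/4) = [55.75·0.66/(4σ)]^(1/4) = 112.9 K.

113 K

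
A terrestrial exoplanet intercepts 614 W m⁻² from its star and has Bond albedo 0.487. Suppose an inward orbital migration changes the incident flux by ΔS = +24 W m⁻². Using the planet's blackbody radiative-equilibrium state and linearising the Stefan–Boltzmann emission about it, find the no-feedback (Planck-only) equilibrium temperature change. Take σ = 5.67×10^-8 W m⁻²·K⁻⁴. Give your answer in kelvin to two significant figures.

The baseline emission temperature is T_e = 193.0 K.
ΔF = Δ[S(1−α)]/4 = (1−0.487)·+24/4 = 3.078 W m⁻².
The Planck feedback parameter is 4σT_e³ = 1.632 W m⁻²/K.
ΔT₀ = ΔF/λ_P = 3.078/1.632 = 1.89 K.

1.9 kelvin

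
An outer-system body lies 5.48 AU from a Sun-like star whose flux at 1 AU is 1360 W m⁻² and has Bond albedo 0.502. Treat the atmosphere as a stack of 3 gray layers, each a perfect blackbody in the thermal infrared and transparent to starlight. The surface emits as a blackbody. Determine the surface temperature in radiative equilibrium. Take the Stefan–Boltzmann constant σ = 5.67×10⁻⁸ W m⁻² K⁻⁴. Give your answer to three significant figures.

By the inverse-square law, S = 1360/5.48² = 45.29 W m⁻².
The effective emission temperature is T_e = [S(1−α)/(4σ)]^¼ = 99.86 K.
Layer-by-layer balance gives σT_s⁴ = (N+1)σT_e⁴, so T_s = 4^¼·99.86 = 141.2 K.

141 K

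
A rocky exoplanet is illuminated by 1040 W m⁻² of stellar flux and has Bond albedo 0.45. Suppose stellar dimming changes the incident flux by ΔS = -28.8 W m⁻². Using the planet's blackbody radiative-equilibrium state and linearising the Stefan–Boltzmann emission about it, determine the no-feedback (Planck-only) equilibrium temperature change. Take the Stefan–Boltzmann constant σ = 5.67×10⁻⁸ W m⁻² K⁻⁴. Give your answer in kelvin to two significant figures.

-1.6 kelvin

Unperturbed T_e = [1040·(1−0.45)/(4σ)]^¼ = 224.1 K.
TOA radiative forcing: ΔF = (1−α)ΔS/4 = 0.55·(-28.8)/4 = -3.960 W m⁻².
Planck response: λ_P = 4σT_e³ = 4·5.67×10⁻⁸·(224.1)³ = 2.552 W m⁻²/K.
So ΔT₀ = -3.960/2.552 = -1.55 K.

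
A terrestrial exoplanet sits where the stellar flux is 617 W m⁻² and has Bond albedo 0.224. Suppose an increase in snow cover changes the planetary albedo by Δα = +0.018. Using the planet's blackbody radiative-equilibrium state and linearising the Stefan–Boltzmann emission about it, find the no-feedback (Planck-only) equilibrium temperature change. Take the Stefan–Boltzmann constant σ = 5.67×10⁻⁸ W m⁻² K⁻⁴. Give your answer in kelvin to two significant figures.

-1.2 K

Reference equilibrium: T_e = [S(1−α)/(4σ)]^(1/4) = 214.4 K.
ΔF = −(S/4)Δα = −(617.0/4)×(+0.018) = -2.776 W m⁻².
Planck response: λ_P = 4σT_e³ = 4·5.67×10⁻⁸·(214.4)³ = 2.234 W m⁻²/K.
Hence the no-feedback warming is ΔF/(4σT_e³) = -1.24 K.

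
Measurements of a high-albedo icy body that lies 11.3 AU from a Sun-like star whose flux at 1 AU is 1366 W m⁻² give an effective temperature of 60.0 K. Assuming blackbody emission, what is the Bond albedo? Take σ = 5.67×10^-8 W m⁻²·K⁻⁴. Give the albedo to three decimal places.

Irradiance scales as 1/d², so S = 1366 W m⁻² × (1/11.3)² = 10.70 W m⁻².
Rearranging the radiative balance, α = 1 − 4σT⁴/S.
σT⁴ = 0.7348 W m⁻², so 4σT⁴ = 2.939 W m⁻².
Hence α = 1 − 2.939/10.70 = 0.7252.

0.725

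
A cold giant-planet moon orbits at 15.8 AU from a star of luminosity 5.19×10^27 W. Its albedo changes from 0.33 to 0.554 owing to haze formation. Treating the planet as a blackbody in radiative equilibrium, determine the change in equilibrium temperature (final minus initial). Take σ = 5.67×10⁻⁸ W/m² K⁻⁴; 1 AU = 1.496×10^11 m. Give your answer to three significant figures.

Orbital distance: d = 15.8 AU = 2.364×10^12 m.
Flux at the orbit: S = L/(4πd²) = 5.19×10^27/(4π·(2.36×10^12)²) = 73.92 W/m².
Before: T₁ = [73.92·0.67/(4σ)]^(1/4) = 121.6 K.
After:  T₂ = [73.92·0.446/(4σ)]^(1/4) = 109.8 K.
Change: 109.8 − 121.6 = -11.76 K.

-11.8 K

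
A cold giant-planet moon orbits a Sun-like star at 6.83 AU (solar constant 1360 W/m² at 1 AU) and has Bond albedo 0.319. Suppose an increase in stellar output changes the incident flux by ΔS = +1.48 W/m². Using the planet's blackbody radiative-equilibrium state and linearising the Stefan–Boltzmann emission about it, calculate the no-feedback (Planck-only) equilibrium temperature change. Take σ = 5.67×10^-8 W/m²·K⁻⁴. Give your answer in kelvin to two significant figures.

Irradiance scales as 1/d², so S = 1360 W/m² × (1/6.83)² = 29.15 W/m².
Reference equilibrium: T_e = [S(1−α)/(4σ)]^(1/4) = 96.73 K.
TOA radiative forcing: ΔF = (1−α)ΔS/4 = 0.681·(+1.48)/4 = 0.2520 W/m².
Linearising σT⁴ gives d(σT⁴)/dT = 4σT_e³ = 0.2053 W/m² per K.
So ΔT₀ = 0.2520/0.2053 = 1.23 K.

1.2 kelvin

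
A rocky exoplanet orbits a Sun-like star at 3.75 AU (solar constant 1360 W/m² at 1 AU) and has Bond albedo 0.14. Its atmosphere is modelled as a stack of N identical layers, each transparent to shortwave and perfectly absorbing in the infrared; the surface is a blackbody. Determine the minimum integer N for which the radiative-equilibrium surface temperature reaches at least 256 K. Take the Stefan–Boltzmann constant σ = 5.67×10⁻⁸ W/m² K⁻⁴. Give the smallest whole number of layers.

11

Flux at the orbit: S = 1360/(3.75)² = 96.71 W/m².
The effective emission temperature is T_e = [S(1−α)/(4σ)]^¼ = 138.4 K.
Need (N+1)T_e⁴ ≥ T_s⁴, i.e. N+1 ≥ (256/138.4)⁴ = 11.712.
Rounding up, N = 11.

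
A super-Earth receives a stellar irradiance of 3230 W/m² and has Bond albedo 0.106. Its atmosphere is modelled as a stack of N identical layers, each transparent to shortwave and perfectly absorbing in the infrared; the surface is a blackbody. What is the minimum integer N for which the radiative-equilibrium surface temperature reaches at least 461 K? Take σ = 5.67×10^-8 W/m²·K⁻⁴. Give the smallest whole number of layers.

3

The effective emission temperature is T_e = [S(1−α)/(4σ)]^¼ = 335.9 K.
Need (N+1)T_e⁴ ≥ T_s⁴, i.e. N+1 ≥ (461/335.9)⁴ = 3.547.
The minimum whole number is N = 3.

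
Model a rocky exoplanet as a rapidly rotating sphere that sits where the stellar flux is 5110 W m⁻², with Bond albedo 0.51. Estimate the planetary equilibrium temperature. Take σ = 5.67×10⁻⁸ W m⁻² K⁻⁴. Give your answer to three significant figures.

The planet absorbs (1−α)S over its disc πR² and re-emits over 4πR², so the mean absorbed flux is (1−0.51)·5110/4 = 626.0 W m⁻².
Set σT⁴ = 626.0 → T = (626.0/σ)^(1/4) = 324.1 K.

324 kelvin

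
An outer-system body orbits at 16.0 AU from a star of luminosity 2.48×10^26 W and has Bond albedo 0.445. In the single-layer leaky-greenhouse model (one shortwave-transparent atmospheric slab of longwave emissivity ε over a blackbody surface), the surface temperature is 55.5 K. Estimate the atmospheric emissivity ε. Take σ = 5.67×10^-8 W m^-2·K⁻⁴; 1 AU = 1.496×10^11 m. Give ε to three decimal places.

d = 16.0 × 1.496×10^11 m = 2.394×10^12 m.
S = L/(4πd²) = 3.445 W m^-2.
First, T_e = [3.445·(1−0.445)/(4σ)]^(1/4) = 53.88 K.
Since (2−ε)/2 = (T_e/T_s)⁴ = 0.8884, ε = 0.2232.

0.223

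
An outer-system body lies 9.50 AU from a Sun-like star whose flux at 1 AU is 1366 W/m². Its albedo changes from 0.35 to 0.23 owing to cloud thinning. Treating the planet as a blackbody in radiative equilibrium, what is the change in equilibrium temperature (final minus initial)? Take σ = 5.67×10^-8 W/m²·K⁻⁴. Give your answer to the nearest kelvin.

4 kelvin

Irradiance scales as 1/d², so S = 1366 W/m² × (1/9.50)² = 15.14 W/m².
Initial: T₁ = [S(1−0.35)/(4σ)]^(1/4) = 81.16 K.
Final:   T₂ = [S(1−0.23)/(4σ)]^(1/4) = 84.67 K.
Change: 84.67 − 81.16 = 3.511 K.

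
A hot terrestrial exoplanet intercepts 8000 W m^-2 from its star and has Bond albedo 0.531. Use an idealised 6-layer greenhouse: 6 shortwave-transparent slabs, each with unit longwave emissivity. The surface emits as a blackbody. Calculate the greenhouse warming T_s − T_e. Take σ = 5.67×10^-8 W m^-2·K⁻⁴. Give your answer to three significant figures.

OLR = S(1−α)/4 = 938.0 W m^-2; the top layer radiates at T_e = 358.6 K.
T_s = (N+1)^(1/4)·T_e = 583.4 K.
So the greenhouse effect raises the surface by 583.4 − 358.6 = 224.7 K.

225 K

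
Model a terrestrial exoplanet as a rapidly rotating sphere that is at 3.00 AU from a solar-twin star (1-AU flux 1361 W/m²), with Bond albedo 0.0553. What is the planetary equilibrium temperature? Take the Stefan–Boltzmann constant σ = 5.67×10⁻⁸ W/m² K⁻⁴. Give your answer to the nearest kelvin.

158 K

Irradiance scales as 1/d², so S = 1361 W/m² × (1/3.00)² = 151.2 W/m².
Absorbed flux (global mean): S(1−α)/4 = 151.2·0.945/4 = 35.71 W/m².
In equilibrium σT⁴ equals this, so T = 158.4 K.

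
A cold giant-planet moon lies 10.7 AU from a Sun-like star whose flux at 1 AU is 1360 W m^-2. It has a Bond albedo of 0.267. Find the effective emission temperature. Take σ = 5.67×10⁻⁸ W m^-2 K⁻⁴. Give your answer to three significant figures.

78.7 K

By the inverse-square law, S = 1360/10.7² = 11.88 W m^-2.
The planet absorbs (1−α)S over its disc πR² and re-emits over 4πR², so the mean absorbed flux is (1−0.267)·11.88/4 = 2.177 W m^-2.
Set σT⁴ = 2.177 → T = (2.177/σ)^(1/4) = 78.72 K.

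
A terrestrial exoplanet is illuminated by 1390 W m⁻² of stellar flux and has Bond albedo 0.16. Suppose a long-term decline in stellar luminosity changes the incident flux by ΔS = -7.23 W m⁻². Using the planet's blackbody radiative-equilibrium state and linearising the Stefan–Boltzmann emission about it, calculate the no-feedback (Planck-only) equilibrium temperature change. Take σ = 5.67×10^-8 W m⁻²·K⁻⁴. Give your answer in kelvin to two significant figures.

Reference equilibrium: T_e = [S(1−α)/(4σ)]^(1/4) = 267.9 K.
Only a fraction (1−α) is absorbed and it's spread over 4πR², so ΔF = (1−α)ΔS/4 = -1.518 W m⁻².
Linearising σT⁴ gives d(σT⁴)/dT = 4σT_e³ = 4.359 W m⁻² per K.
Hence the no-feedback warming is ΔF/(4σT_e³) = -0.348 K.

-0.35 K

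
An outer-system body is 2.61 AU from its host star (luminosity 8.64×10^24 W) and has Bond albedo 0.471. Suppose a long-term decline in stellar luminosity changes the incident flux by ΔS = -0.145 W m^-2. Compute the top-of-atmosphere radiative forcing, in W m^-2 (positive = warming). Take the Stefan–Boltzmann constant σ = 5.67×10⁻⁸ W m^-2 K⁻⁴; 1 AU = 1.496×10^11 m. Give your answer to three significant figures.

-0.0192 W m^-2

d = 2.61 × 1.496×10^11 m = 3.905×10^11 m.
S = L/(4πd²) = 4.510 W m^-2.
ΔF = Δ[S(1−α)]/4 = (1−0.471)·-0.145/4 = -0.01918 W m^-2.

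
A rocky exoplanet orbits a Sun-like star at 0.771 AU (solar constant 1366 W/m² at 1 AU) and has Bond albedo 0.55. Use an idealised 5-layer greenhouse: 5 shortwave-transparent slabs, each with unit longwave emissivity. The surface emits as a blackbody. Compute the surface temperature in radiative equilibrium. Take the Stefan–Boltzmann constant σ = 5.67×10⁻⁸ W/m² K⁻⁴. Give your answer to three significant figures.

Irradiance scales as 1/d², so S = 1366 W/m² × (1/0.771)² = 2298 W/m².
OLR = S(1−α)/4 = 258.5 W/m²; the top layer radiates at T_e = 259.9 K.
For an N-layer opaque stack, T_s⁴ = (N+1)T_e⁴, hence T_s = (6)^(1/4)×259.9 K = 406.7 K.

407 K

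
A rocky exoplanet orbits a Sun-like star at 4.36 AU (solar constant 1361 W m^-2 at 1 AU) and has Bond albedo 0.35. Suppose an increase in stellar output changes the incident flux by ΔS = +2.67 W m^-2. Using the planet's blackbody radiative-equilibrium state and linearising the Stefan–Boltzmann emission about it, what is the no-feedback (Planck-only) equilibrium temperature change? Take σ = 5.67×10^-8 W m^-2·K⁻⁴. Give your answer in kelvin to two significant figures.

1.1 K

Irradiance scales as 1/d², so S = 1361 W m^-2 × (1/4.36)² = 71.60 W m^-2.
The baseline emission temperature is T_e = 119.7 K.
TOA radiative forcing: ΔF = (1−α)ΔS/4 = 0.65·(+2.67)/4 = 0.4339 W m^-2.
Linearising σT⁴ gives d(σT⁴)/dT = 4σT_e³ = 0.3888 W m^-2 per K.
Hence the no-feedback warming is ΔF/(4σT_e³) = 1.12 K.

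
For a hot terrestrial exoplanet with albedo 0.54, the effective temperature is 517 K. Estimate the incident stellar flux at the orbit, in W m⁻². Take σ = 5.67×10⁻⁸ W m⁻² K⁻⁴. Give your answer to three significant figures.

From S(1−α)/4 = σT⁴: S = 4σT⁴/(1−α).
σT⁴ = 5.67×10⁻⁸·(517)⁴ = 4051 W m⁻².
So S = 4×4051/(1−0.54) = 35220 W m⁻².

35200 W m⁻²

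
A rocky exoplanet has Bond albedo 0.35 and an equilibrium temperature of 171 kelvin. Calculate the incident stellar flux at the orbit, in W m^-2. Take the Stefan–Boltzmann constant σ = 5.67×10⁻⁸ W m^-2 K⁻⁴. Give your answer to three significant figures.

298 W m^-2

From S(1−α)/4 = σT⁴: S = 4σT⁴/(1−α).
The emitted flux is σT⁴ = 48.48 W m^-2.
S = 4·48.48/0.65 = 298.3 W m^-2.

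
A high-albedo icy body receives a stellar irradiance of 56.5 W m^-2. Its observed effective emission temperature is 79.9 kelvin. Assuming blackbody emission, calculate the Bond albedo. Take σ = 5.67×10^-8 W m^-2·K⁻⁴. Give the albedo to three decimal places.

0.836

Energy balance: S(1−α)/4 = σT⁴, so 1−α = 4σT⁴/S.
σT⁴ = 2.311 W m^-2, so 4σT⁴ = 9.243 W m^-2.
Hence α = 1 − 9.243/56.50 = 0.8364.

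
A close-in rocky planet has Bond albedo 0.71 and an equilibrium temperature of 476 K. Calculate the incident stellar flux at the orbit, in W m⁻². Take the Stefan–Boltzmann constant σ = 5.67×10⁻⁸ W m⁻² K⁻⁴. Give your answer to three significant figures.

40100 W m⁻²

From S(1−α)/4 = σT⁴: S = 4σT⁴/(1−α).
The emitted flux is σT⁴ = 2911 W m⁻².
S = 4·2911/0.29 = 40150 W m⁻².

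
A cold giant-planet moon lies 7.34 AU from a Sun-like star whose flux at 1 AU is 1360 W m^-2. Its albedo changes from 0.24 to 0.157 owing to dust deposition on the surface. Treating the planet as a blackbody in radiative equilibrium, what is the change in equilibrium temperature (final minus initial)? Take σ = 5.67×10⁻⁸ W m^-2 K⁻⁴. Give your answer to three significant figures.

2.52 K

Irradiance scales as 1/d², so S = 1360 W m^-2 × (1/7.34)² = 25.24 W m^-2.
Initial: T₁ = [S(1−0.24)/(4σ)]^(1/4) = 95.90 K.
After:  T₂ = [25.24·0.843/(4σ)]^(1/4) = 98.42 K.
ΔT = T₂ − T₁ = 2.518 K.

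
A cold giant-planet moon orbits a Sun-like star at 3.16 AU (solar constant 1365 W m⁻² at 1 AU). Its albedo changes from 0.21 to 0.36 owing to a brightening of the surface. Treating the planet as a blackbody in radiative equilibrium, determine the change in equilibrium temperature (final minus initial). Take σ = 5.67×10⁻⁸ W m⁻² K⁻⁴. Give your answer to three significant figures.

-7.57 K

By the inverse-square law, S = 1365/3.16² = 136.7 W m⁻².
Before: T₁ = [136.7·0.79/(4σ)]^(1/4) = 147.7 K.
Final:   T₂ = [S(1−0.36)/(4σ)]^(1/4) = 140.1 K.
Change: 140.1 − 147.7 = -7.575 K.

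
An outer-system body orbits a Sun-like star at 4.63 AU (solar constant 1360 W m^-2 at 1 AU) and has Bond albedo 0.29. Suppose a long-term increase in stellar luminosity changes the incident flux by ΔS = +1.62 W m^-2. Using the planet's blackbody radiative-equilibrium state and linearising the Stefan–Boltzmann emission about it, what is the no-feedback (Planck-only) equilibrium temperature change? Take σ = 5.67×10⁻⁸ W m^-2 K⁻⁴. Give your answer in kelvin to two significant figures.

0.76 K

By the inverse-square law, S = 1360/4.63² = 63.44 W m^-2.
Reference equilibrium: T_e = [S(1−α)/(4σ)]^(1/4) = 118.7 K.
ΔF = Δ[S(1−α)]/4 = (1−0.29)·+1.62/4 = 0.2876 W m^-2.
Linearising σT⁴ gives d(σT⁴)/dT = 4σT_e³ = 0.3794 W m^-2 per K.
Hence the no-feedback warming is ΔF/(4σT_e³) = 0.758 K.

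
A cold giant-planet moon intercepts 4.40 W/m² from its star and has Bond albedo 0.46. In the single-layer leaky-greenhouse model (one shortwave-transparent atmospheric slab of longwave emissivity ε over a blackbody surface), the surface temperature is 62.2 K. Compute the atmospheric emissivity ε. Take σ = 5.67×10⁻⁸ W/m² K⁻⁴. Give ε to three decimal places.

0.600

TOA balance gives T_e = 56.89 K.
Inverting T_s⁴ = 2T_e⁴/(2−ε): (T_e/T_s)⁴ = 0.6999, so ε = 2(1 − 0.6999) = 0.6002.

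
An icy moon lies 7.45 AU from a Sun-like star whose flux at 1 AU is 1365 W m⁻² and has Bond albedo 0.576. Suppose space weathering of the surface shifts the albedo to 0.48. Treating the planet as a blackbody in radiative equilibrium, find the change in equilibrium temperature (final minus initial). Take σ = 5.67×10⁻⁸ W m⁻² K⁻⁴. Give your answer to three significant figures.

4.31 K

Irradiance scales as 1/d², so S = 1365 W m⁻² × (1/7.45)² = 24.59 W m⁻².
With α = 0.576, T₁ = 82.34 K.
After:  T₂ = [24.59·0.52/(4σ)]^(1/4) = 86.66 K.
ΔT = T₂ − T₁ = 4.311 K.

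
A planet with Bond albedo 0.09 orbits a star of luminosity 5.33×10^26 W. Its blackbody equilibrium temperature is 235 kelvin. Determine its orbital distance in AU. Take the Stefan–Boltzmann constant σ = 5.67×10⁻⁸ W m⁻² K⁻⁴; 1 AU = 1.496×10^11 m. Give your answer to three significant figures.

1.58 AU

The flux needed for this T is 4σT⁴/(1−0.09) = 760.1 W m⁻².
From L = 4πd²S, d = √(5.33×10^26/(4π·760.1)) = 2.362×10^11 m = 1.579 AU.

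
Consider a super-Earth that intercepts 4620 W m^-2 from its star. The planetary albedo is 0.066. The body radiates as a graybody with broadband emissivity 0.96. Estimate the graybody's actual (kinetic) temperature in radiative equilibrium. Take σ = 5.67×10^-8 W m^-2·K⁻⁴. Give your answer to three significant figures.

Absorbed flux (global mean): S(1−α)/4 = 4620·0.934/4 = 1079 W m^-2.
Equating to εσT⁴ with ε = 0.96: T = (1079/0.96σ)^(1/4) = 375.2 K.

375 K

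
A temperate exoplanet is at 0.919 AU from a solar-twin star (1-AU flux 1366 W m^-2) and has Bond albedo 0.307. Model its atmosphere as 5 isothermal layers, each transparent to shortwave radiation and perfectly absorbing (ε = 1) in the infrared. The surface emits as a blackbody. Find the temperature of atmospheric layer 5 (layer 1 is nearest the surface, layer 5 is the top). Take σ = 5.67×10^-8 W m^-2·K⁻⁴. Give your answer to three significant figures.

265 K

Irradiance scales as 1/d², so S = 1366 W m^-2 × (1/0.919)² = 1617 W m^-2.
The effective emission temperature is T_e = [S(1−α)/(4σ)]^¼ = 265.1 K.
Each opaque layer satisfies 2T_j⁴ = T_{j−1}⁴ + T_{j+1}⁴, giving T_k⁴ = (N+1−k)T_e⁴.
T_5 = (1)^(1/4)·265.1 = 265.1 K.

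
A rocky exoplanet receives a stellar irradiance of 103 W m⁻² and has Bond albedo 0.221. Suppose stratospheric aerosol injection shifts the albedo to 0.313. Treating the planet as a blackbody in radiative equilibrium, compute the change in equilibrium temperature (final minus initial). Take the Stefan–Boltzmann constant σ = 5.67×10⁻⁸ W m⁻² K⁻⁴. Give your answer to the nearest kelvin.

-4 K

Before: T₁ = [103.0·0.779/(4σ)]^(1/4) = 137.1 K.
With α = 0.313, T₂ = 132.9 K.
ΔT = T₂ − T₁ = -4.242 K.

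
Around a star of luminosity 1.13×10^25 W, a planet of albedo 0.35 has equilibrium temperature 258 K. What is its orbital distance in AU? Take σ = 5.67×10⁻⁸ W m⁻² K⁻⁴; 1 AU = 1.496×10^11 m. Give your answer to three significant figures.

0.161 AU

Required flux: S = 4σT⁴/(1−α) = 1546 W m⁻².
S = L/(4πd²) → d = √(L/4πS) = √(1.13×10^25/(4π·1546)) = 2.412×10^10 m = 0.1612 AU.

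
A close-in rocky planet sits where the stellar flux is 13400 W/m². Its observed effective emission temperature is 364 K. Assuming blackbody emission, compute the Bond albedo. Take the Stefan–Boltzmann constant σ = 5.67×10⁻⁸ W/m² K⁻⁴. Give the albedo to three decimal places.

0.703

Energy balance: S(1−α)/4 = σT⁴, so 1−α = 4σT⁴/S.
4σT⁴ = 4·5.67×10⁻⁸·(364)⁴ = 3982 W/m².
1−α = 3982/13400 = 0.2971, so α = 0.7029.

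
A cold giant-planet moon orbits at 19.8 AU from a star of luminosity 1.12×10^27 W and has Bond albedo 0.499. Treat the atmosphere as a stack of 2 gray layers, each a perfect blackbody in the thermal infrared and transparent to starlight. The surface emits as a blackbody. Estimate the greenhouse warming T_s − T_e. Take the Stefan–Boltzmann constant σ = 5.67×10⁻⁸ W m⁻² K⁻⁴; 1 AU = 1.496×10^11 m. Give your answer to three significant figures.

21.8 K

d = 19.8 × 1.496×10^11 m = 2.962×10^12 m.
Flux at the orbit: S = L/(4πd²) = 1.12×10^27/(4π·(2.96×10^12)²) = 10.16 W m⁻².
The effective emission temperature is T_e = [S(1−α)/(4σ)]^¼ = 68.83 K.
Surface: T_s = (3)^¼·T_e = 90.58 K.
Warming: T_s − T_e = 21.75 K.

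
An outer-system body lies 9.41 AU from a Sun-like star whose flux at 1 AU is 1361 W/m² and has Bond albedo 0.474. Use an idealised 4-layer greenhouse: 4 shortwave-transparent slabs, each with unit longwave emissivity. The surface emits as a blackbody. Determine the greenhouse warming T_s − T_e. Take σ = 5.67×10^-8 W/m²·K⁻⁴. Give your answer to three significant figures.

38.3 K

By the inverse-square law, S = 1361/9.41² = 15.37 W/m².
The effective emission temperature is T_e = [S(1−α)/(4σ)]^¼ = 77.27 K.
T_s = (N+1)^(1/4)·T_e = 115.5 K.
So the greenhouse effect raises the surface by 115.5 − 77.27 = 38.28 K.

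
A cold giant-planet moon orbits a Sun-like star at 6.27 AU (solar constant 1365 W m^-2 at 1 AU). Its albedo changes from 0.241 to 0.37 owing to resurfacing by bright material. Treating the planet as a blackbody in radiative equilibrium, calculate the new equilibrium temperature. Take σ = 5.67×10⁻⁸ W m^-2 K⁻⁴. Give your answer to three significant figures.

By the inverse-square law, S = 1365/6.27² = 34.72 W m^-2.
With the new albedo, S(1−α₂)/4 = 5.469 W m^-2, so T₂ = 99.10 K.

99.1 K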